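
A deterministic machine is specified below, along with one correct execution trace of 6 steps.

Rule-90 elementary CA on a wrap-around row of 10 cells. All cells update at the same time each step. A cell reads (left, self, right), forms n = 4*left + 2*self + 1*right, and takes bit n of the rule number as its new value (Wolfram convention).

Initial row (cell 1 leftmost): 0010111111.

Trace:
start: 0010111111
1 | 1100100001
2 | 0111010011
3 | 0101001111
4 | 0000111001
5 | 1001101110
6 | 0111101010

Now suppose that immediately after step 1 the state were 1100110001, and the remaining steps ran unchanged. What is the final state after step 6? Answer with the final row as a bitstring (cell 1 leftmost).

state after step 1 := 1100110001
2 | 0111111011
3 | 0100001011
4 | 0010010011
5 | 1101101111
6 | 0101101000

0101101000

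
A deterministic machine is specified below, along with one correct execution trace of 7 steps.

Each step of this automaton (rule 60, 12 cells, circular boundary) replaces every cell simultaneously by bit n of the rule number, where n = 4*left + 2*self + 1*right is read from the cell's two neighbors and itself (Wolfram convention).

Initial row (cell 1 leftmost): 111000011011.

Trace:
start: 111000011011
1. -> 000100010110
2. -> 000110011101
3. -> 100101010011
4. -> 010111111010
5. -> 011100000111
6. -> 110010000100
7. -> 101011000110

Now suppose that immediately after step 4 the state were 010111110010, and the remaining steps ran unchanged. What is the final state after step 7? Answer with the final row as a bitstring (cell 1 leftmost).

101011001001

state after step 4 := 010111110010
5. -> 011100001011
6. -> 110010001110
7. -> 101011001001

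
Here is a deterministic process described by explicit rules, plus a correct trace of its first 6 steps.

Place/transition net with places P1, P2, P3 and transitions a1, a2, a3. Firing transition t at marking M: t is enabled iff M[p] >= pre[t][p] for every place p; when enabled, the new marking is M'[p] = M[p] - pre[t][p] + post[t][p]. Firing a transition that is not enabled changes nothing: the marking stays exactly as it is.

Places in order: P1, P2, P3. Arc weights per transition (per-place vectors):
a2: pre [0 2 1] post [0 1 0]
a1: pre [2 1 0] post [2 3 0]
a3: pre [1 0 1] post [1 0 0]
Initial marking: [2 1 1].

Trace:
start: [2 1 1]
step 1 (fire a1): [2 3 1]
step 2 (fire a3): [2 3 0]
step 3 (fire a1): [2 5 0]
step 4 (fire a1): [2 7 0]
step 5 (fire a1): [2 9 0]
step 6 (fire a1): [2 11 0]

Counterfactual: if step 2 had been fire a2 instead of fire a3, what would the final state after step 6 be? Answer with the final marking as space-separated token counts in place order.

2 10 0

(re-executing from step 2 with the substitution; state before step 2: [2 3 1])
step 2 (fire a2): [2 2 0]
step 3 (fire a1): [2 4 0]
step 4 (fire a1): [2 6 0]
step 5 (fire a1): [2 8 0]
step 6 (fire a1): [2 10 0]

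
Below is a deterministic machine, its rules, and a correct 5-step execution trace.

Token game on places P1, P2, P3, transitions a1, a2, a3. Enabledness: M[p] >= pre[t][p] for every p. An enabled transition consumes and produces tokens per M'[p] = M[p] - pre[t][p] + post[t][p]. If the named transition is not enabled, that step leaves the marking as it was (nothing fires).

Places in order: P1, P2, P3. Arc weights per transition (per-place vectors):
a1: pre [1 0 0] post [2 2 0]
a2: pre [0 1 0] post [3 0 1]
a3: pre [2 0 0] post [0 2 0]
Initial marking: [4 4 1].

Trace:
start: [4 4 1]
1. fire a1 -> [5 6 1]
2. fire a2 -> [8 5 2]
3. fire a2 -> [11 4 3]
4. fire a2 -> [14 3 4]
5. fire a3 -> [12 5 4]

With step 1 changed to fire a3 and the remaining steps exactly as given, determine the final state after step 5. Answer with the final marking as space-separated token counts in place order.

9 5 4

(re-executing from step 1 with the substitution; state before step 1: [4 4 1])
1. fire a3 -> [2 6 1]
2. fire a2 -> [5 5 2]
3. fire a2 -> [8 4 3]
4. fire a2 -> [11 3 4]
5. fire a3 -> [9 5 4]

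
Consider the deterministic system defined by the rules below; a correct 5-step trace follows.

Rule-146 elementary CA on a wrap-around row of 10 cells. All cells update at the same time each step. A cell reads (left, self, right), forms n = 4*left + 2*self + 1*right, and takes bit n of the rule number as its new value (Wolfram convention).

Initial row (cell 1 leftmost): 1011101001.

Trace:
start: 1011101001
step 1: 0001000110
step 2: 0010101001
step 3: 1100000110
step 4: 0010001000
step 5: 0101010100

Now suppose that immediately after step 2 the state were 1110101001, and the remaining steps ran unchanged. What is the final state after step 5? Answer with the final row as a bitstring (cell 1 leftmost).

state after step 2 := 1110101001
step 3: 1100000110
step 4: 0010001000
step 5: 0101010100

0101010100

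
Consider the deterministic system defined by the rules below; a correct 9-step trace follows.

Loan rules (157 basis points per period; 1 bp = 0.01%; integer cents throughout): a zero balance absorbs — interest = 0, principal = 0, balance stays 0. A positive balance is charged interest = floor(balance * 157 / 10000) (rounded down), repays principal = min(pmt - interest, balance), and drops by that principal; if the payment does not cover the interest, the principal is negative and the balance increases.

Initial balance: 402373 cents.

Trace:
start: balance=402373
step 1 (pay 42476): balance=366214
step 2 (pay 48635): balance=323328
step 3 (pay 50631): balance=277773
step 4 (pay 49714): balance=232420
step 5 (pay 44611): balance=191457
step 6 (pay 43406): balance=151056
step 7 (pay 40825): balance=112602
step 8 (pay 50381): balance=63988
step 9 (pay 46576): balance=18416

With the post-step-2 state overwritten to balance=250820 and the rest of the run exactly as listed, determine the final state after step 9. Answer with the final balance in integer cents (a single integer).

state after step 2 := balance=250820
step 3 (pay 50631): balance=204126
step 4 (pay 49714): balance=157616
step 5 (pay 44611): balance=115479
step 6 (pay 43406): balance=73886
step 7 (pay 40825): balance=34221
step 8 (pay 50381): balance=0
step 9 (pay 46576): balance=0

0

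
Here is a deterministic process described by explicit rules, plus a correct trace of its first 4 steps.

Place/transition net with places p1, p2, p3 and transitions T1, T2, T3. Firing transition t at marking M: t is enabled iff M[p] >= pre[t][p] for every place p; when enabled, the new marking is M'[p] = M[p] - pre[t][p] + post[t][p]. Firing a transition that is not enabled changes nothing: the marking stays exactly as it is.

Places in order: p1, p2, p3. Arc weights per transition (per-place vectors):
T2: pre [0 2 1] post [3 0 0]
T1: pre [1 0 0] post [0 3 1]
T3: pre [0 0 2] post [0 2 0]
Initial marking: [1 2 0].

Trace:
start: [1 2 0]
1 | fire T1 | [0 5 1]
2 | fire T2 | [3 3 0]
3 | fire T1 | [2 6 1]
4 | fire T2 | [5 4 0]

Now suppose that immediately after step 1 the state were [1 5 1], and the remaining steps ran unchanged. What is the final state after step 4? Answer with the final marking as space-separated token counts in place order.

6 4 0

state after step 1 := [1 5 1]
2 | fire T2 | [4 3 0]
3 | fire T1 | [3 6 1]
4 | fire T2 | [6 4 0]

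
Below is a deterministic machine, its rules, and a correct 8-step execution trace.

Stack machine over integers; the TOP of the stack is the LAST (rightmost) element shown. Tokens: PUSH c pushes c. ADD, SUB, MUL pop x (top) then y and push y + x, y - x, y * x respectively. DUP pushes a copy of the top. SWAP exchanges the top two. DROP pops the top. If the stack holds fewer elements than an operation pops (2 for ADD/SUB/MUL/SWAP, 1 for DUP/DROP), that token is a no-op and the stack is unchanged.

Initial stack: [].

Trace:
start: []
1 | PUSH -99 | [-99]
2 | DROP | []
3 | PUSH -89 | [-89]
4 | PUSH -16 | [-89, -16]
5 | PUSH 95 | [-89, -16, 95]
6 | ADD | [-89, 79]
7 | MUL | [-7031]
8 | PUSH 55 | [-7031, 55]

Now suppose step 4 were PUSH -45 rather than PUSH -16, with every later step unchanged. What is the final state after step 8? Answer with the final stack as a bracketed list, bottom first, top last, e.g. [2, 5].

(re-executing from step 4 with the substitution; state before step 4: [-89])
4 | PUSH -45 | [-89, -45]
5 | PUSH 95 | [-89, -45, 95]
6 | ADD | [-89, 50]
7 | MUL | [-4450]
8 | PUSH 55 | [-4450, 55]

[-4450, 55]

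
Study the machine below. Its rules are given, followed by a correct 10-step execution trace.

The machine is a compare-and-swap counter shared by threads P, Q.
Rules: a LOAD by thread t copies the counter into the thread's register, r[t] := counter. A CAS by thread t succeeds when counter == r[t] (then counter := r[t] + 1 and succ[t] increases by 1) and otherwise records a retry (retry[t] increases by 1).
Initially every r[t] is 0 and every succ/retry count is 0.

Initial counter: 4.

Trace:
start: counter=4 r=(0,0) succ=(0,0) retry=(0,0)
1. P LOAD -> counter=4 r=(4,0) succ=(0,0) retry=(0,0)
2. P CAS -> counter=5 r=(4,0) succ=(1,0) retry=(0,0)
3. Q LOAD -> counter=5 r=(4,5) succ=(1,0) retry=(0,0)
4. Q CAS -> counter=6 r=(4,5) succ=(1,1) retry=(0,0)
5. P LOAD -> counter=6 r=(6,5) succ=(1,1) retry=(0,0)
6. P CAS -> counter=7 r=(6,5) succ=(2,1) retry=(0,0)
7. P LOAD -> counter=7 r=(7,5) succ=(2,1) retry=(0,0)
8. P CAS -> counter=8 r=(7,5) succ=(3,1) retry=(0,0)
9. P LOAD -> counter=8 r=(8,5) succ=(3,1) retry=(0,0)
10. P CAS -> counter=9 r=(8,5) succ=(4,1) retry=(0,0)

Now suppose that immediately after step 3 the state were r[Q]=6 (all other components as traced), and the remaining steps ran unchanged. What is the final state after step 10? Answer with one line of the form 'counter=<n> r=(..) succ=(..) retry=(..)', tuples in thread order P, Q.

counter=8 r=(7,6) succ=(4,0) retry=(0,1)

state after step 3 := counter=5 r=(4,6) succ=(1,0) retry=(0,0)
4. Q CAS -> counter=5 r=(4,6) succ=(1,0) retry=(0,1)
5. P LOAD -> counter=5 r=(5,6) succ=(1,0) retry=(0,1)
6. P CAS -> counter=6 r=(5,6) succ=(2,0) retry=(0,1)
7. P LOAD -> counter=6 r=(6,6) succ=(2,0) retry=(0,1)
8. P CAS -> counter=7 r=(6,6) succ=(3,0) retry=(0,1)
9. P LOAD -> counter=7 r=(7,6) succ=(3,0) retry=(0,1)
10. P CAS -> counter=8 r=(7,6) succ=(4,0) retry=(0,1)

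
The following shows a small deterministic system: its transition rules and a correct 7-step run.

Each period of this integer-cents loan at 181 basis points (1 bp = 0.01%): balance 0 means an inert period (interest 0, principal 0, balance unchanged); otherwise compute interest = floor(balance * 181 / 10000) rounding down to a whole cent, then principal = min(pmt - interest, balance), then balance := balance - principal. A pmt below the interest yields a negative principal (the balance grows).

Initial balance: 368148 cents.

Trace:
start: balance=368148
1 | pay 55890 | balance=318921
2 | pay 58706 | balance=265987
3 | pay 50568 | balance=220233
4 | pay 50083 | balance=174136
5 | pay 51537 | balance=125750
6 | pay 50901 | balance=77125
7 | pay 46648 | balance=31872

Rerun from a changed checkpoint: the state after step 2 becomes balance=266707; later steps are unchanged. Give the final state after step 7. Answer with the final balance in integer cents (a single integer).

state after step 2 := balance=266707
3 | pay 50568 | balance=220966
4 | pay 50083 | balance=174882
5 | pay 51537 | balance=126510
6 | pay 50901 | balance=77898
7 | pay 46648 | balance=32659

32659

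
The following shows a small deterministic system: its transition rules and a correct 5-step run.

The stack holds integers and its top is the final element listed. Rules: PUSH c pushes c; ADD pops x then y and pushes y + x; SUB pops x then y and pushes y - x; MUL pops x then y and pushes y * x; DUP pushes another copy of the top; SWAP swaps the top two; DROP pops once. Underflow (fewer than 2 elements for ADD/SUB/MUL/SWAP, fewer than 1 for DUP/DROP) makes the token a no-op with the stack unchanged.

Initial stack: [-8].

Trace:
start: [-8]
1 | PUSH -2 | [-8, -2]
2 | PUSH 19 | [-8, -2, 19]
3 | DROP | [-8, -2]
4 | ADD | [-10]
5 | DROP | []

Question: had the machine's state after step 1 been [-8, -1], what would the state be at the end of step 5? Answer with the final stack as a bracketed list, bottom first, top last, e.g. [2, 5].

state after step 1 := [-8, -1]
2 | PUSH 19 | [-8, -1, 19]
3 | DROP | [-8, -1]
4 | ADD | [-9]
5 | DROP | []

[]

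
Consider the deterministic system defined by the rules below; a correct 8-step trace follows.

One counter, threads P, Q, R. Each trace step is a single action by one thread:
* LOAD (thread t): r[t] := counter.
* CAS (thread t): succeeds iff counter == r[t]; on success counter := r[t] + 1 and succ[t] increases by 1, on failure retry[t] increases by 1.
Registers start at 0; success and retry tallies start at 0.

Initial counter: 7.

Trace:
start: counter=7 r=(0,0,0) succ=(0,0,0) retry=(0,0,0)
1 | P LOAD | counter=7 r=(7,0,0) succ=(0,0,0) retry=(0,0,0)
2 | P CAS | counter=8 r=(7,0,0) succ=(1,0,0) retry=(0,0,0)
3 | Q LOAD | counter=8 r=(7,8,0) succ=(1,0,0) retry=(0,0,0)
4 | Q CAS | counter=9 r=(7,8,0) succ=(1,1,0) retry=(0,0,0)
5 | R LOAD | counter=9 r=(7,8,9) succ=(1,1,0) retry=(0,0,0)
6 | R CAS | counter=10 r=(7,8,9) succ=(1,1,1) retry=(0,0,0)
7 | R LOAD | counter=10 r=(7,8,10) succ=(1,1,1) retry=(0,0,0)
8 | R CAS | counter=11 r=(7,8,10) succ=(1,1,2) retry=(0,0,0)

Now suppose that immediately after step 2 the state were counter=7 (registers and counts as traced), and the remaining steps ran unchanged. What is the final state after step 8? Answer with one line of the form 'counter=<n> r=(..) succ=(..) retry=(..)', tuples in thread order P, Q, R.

counter=10 r=(7,7,9) succ=(1,1,2) retry=(0,0,0)

state after step 2 := counter=7 r=(7,0,0) succ=(1,0,0) retry=(0,0,0)
3 | Q LOAD | counter=7 r=(7,7,0) succ=(1,0,0) retry=(0,0,0)
4 | Q CAS | counter=8 r=(7,7,0) succ=(1,1,0) retry=(0,0,0)
5 | R LOAD | counter=8 r=(7,7,8) succ=(1,1,0) retry=(0,0,0)
6 | R CAS | counter=9 r=(7,7,8) succ=(1,1,1) retry=(0,0,0)
7 | R LOAD | counter=9 r=(7,7,9) succ=(1,1,1) retry=(0,0,0)
8 | R CAS | counter=10 r=(7,7,9) succ=(1,1,2) retry=(0,0,0)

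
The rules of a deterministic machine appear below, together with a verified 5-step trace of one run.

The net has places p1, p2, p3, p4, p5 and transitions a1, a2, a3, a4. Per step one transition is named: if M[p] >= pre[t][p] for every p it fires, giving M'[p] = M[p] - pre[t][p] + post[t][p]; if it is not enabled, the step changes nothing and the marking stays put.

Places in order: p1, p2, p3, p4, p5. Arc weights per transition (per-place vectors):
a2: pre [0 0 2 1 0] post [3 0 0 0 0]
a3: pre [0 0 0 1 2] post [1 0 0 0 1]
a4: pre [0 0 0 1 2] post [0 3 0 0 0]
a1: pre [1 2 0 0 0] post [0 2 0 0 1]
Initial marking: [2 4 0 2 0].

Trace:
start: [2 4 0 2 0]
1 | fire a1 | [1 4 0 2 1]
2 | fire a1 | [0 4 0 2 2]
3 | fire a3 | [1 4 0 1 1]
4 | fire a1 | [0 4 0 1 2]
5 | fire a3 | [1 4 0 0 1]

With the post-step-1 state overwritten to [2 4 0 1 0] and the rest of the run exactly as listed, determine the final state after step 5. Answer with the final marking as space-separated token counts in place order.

1 4 0 0 1

state after step 1 := [2 4 0 1 0]
2 | fire a1 | [1 4 0 1 1]
3 | fire a3 | [1 4 0 1 1]
4 | fire a1 | [0 4 0 1 2]
5 | fire a3 | [1 4 0 0 1]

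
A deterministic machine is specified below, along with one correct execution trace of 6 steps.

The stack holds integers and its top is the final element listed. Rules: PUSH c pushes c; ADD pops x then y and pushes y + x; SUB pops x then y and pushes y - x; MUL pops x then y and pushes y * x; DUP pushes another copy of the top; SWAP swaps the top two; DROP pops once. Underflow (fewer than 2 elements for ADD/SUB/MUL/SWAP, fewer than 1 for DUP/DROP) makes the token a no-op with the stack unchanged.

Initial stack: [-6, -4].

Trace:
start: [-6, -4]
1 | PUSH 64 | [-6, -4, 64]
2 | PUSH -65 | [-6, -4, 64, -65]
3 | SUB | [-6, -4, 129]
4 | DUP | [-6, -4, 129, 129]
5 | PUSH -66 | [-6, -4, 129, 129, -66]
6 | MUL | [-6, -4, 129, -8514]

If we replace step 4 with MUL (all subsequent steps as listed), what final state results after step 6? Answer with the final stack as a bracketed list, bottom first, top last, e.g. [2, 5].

(re-executing from step 4 with the substitution; state before step 4: [-6, -4, 129])
4 | MUL | [-6, -516]
5 | PUSH -66 | [-6, -516, -66]
6 | MUL | [-6, 34056]

[-6, 34056]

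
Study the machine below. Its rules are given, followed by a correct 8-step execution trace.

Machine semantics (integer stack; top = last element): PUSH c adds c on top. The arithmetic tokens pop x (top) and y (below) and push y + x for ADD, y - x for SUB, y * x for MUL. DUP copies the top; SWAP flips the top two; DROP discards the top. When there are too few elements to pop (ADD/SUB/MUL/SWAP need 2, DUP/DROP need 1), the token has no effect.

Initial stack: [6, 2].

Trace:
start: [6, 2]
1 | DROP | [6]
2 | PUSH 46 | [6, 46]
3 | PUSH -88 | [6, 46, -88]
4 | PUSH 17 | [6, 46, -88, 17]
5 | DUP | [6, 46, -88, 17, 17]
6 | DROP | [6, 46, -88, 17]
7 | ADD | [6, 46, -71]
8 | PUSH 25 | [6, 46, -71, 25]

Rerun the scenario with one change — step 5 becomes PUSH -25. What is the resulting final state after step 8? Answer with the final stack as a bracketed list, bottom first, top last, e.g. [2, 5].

(re-executing from step 5 with the substitution; state before step 5: [6, 46, -88, 17])
5 | PUSH -25 | [6, 46, -88, 17, -25]
6 | DROP | [6, 46, -88, 17]
7 | ADD | [6, 46, -71]
8 | PUSH 25 | [6, 46, -71, 25]

[6, 46, -71, 25]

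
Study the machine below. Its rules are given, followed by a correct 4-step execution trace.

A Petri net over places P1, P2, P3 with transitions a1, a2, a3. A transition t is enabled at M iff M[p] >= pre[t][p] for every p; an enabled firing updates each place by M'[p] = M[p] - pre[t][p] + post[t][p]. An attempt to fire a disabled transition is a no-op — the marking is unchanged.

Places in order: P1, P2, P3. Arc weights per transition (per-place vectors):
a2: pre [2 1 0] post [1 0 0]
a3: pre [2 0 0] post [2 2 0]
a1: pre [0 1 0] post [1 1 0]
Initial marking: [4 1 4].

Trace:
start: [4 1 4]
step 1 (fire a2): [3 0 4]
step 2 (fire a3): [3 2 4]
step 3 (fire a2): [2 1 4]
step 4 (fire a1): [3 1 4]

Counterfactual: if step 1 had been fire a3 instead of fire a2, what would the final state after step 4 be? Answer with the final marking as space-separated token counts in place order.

(re-executing from step 1 with the substitution; state before step 1: [4 1 4])
step 1 (fire a3): [4 3 4]
step 2 (fire a3): [4 5 4]
step 3 (fire a2): [3 4 4]
step 4 (fire a1): [4 4 4]

4 4 4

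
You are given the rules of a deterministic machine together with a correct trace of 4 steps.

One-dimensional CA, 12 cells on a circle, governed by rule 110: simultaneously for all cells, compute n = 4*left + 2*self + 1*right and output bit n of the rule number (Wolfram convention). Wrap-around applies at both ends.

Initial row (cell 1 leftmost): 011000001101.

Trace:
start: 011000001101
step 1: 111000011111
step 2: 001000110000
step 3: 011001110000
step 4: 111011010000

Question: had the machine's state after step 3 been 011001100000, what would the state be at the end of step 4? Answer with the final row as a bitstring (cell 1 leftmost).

state after step 3 := 011001100000
step 4: 111011100000

111011100000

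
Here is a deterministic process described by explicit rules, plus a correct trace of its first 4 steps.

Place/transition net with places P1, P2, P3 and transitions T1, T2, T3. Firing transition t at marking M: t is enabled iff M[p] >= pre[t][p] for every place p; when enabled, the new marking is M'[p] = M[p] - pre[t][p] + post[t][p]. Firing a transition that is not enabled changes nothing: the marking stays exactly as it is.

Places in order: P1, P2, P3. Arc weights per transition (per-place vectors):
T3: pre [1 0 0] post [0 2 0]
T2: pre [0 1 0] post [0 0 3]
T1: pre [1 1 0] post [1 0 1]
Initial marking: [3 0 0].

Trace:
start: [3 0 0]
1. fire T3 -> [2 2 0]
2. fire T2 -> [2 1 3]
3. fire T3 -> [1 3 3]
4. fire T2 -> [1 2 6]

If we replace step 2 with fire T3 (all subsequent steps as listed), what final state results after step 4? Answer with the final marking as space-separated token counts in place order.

0 5 3

(re-executing from step 2 with the substitution; state before step 2: [2 2 0])
2. fire T3 -> [1 4 0]
3. fire T3 -> [0 6 0]
4. fire T2 -> [0 5 3]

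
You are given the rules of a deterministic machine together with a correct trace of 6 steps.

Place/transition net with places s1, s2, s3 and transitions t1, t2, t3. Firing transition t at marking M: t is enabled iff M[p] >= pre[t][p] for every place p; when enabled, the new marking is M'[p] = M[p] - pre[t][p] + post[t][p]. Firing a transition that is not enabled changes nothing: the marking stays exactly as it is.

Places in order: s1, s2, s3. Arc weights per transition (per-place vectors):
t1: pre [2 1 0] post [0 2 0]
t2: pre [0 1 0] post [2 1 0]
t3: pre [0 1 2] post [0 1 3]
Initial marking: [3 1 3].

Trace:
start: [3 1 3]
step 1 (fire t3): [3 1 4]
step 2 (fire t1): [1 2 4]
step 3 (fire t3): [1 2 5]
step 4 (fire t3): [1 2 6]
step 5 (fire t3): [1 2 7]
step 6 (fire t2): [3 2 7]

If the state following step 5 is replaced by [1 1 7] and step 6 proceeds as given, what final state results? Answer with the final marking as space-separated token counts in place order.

3 1 7

state after step 5 := [1 1 7]
step 6 (fire t2): [3 1 7]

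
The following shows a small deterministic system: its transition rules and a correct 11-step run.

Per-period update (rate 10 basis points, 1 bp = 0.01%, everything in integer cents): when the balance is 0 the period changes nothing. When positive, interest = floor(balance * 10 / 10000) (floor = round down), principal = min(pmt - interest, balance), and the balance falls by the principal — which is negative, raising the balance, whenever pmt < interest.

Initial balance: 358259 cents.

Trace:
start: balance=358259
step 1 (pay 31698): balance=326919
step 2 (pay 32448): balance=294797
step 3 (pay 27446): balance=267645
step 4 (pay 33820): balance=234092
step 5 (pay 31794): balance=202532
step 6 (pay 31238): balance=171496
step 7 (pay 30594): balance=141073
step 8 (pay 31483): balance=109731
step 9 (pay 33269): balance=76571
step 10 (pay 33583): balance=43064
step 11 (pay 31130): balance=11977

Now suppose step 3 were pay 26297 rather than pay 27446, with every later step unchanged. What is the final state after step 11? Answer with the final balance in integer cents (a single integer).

(re-executing from step 3 with the substitution; state before step 3: balance=294797)
step 3 (pay 26297): balance=268794
step 4 (pay 33820): balance=235242
step 5 (pay 31794): balance=203683
step 6 (pay 31238): balance=172648
step 7 (pay 30594): balance=142226
step 8 (pay 31483): balance=110885
step 9 (pay 33269): balance=77726
step 10 (pay 33583): balance=44220
step 11 (pay 31130): balance=13134

13134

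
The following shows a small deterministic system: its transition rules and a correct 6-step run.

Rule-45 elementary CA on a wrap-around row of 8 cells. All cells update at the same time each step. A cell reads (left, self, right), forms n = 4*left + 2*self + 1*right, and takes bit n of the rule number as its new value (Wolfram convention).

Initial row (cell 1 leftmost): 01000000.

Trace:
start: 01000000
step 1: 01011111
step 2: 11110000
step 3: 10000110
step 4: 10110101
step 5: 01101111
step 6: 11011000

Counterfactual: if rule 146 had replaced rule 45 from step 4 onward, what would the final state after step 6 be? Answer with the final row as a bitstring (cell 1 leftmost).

00000011

(re-executing steps 4..6 under rule 146; state before step 4: 10000110)
step 4: 01001000
step 5: 10110100
step 6: 00000011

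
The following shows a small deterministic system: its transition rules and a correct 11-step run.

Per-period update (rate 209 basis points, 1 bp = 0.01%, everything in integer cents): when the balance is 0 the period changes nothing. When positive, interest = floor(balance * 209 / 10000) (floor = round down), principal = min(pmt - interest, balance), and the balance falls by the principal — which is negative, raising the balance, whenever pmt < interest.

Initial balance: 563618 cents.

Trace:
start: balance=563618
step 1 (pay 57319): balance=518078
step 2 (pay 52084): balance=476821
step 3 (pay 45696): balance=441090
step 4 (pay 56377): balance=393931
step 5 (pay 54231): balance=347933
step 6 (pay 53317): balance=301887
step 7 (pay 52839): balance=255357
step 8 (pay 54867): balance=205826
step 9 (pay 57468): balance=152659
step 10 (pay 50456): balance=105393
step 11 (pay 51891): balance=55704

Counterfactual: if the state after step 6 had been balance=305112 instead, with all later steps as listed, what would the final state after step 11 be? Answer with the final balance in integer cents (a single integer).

state after step 6 := balance=305112
step 7 (pay 52839): balance=258649
step 8 (pay 54867): balance=209187
step 9 (pay 57468): balance=156091
step 10 (pay 50456): balance=108897
step 11 (pay 51891): balance=59281

59281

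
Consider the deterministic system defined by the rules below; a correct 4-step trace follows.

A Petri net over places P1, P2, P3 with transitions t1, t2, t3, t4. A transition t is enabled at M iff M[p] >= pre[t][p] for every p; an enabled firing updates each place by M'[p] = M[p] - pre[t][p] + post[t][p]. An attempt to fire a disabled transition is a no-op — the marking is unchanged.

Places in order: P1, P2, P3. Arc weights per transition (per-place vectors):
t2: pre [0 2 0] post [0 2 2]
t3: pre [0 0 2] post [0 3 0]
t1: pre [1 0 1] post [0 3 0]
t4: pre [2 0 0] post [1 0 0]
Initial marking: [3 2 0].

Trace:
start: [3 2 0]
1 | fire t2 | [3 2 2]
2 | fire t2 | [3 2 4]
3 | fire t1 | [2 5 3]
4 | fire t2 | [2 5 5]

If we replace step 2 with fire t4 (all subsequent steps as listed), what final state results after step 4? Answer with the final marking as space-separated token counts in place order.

1 5 3

(re-executing from step 2 with the substitution; state before step 2: [3 2 2])
2 | fire t4 | [2 2 2]
3 | fire t1 | [1 5 1]
4 | fire t2 | [1 5 3]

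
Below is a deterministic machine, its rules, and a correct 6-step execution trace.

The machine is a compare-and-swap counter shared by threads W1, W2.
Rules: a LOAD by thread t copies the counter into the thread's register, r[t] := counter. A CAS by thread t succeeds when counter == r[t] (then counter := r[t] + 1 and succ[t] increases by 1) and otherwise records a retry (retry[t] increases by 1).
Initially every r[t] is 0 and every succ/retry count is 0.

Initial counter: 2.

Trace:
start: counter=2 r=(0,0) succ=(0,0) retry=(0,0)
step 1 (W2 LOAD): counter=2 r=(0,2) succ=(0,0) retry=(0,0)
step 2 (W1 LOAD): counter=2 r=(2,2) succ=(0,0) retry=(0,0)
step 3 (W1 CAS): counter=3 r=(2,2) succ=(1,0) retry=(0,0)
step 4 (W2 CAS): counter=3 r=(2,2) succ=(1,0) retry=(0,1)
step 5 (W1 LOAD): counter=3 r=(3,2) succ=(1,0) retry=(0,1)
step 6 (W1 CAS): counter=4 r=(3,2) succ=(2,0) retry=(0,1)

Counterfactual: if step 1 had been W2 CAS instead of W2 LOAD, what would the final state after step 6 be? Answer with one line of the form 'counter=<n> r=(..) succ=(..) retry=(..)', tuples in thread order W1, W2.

(re-executing from step 1 with the substitution; state before step 1: counter=2 r=(0,0) succ=(0,0) retry=(0,0))
step 1 (W2 CAS): counter=2 r=(0,0) succ=(0,0) retry=(0,1)
step 2 (W1 LOAD): counter=2 r=(2,0) succ=(0,0) retry=(0,1)
step 3 (W1 CAS): counter=3 r=(2,0) succ=(1,0) retry=(0,1)
step 4 (W2 CAS): counter=3 r=(2,0) succ=(1,0) retry=(0,2)
step 5 (W1 LOAD): counter=3 r=(3,0) succ=(1,0) retry=(0,2)
step 6 (W1 CAS): counter=4 r=(3,0) succ=(2,0) retry=(0,2)

counter=4 r=(3,0) succ=(2,0) retry=(0,2)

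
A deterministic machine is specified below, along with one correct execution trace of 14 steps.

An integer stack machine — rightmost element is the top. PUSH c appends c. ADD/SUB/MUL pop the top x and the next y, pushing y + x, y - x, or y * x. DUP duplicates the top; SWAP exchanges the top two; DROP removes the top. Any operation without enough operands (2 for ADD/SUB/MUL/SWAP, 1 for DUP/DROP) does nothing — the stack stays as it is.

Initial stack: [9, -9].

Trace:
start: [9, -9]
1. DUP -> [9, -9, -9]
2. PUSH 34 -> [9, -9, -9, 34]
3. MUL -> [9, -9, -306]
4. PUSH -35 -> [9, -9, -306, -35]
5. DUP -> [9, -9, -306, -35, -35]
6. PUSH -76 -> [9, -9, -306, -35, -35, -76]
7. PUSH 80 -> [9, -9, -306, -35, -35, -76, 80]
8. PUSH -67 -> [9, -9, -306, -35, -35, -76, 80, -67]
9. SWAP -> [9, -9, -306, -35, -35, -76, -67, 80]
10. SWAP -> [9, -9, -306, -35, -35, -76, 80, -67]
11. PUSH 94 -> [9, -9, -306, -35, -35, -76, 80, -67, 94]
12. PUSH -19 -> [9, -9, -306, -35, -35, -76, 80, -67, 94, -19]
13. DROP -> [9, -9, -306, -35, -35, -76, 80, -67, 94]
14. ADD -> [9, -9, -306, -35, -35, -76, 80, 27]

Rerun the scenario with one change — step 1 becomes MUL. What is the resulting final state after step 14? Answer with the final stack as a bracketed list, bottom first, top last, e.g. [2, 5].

(re-executing from step 1 with the substitution; state before step 1: [9, -9])
1. MUL -> [-81]
2. PUSH 34 -> [-81, 34]
3. MUL -> [-2754]
4. PUSH -35 -> [-2754, -35]
5. DUP -> [-2754, -35, -35]
6. PUSH -76 -> [-2754, -35, -35, -76]
7. PUSH 80 -> [-2754, -35, -35, -76, 80]
8. PUSH -67 -> [-2754, -35, -35, -76, 80, -67]
9. SWAP -> [-2754, -35, -35, -76, -67, 80]
10. SWAP -> [-2754, -35, -35, -76, 80, -67]
11. PUSH 94 -> [-2754, -35, -35, -76, 80, -67, 94]
12. PUSH -19 -> [-2754, -35, -35, -76, 80, -67, 94, -19]
13. DROP -> [-2754, -35, -35, -76, 80, -67, 94]
14. ADD -> [-2754, -35, -35, -76, 80, 27]

[-2754, -35, -35, -76, 80, 27]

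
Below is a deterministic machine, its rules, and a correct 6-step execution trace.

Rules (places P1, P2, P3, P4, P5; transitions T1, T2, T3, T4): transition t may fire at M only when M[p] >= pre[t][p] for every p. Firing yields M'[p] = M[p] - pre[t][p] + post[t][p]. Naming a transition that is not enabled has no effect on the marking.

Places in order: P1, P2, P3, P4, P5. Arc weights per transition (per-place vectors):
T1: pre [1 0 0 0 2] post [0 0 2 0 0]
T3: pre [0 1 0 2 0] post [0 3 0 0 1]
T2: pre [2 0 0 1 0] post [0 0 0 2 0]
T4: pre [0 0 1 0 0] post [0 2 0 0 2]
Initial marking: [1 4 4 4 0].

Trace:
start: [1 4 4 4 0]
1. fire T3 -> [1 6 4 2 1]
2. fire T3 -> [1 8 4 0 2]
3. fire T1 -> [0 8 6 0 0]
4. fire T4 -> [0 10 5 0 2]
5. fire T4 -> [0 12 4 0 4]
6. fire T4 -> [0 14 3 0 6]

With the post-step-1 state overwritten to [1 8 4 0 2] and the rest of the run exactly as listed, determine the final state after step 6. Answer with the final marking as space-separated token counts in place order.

state after step 1 := [1 8 4 0 2]
2. fire T3 -> [1 8 4 0 2]
3. fire T1 -> [0 8 6 0 0]
4. fire T4 -> [0 10 5 0 2]
5. fire T4 -> [0 12 4 0 4]
6. fire T4 -> [0 14 3 0 6]

0 14 3 0 6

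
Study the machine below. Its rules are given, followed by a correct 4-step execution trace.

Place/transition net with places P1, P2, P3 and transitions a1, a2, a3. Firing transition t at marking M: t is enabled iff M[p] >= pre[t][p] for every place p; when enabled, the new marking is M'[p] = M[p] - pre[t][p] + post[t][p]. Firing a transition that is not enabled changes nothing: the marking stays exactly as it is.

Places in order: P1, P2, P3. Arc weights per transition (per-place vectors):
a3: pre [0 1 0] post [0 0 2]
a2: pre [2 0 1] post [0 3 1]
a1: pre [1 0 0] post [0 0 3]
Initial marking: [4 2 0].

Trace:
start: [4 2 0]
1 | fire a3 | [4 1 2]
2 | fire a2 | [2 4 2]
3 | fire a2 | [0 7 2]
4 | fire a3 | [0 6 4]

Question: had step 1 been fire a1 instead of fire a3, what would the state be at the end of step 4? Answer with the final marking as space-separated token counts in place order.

1 4 5

(re-executing from step 1 with the substitution; state before step 1: [4 2 0])
1 | fire a1 | [3 2 3]
2 | fire a2 | [1 5 3]
3 | fire a2 | [1 5 3]
4 | fire a3 | [1 4 5]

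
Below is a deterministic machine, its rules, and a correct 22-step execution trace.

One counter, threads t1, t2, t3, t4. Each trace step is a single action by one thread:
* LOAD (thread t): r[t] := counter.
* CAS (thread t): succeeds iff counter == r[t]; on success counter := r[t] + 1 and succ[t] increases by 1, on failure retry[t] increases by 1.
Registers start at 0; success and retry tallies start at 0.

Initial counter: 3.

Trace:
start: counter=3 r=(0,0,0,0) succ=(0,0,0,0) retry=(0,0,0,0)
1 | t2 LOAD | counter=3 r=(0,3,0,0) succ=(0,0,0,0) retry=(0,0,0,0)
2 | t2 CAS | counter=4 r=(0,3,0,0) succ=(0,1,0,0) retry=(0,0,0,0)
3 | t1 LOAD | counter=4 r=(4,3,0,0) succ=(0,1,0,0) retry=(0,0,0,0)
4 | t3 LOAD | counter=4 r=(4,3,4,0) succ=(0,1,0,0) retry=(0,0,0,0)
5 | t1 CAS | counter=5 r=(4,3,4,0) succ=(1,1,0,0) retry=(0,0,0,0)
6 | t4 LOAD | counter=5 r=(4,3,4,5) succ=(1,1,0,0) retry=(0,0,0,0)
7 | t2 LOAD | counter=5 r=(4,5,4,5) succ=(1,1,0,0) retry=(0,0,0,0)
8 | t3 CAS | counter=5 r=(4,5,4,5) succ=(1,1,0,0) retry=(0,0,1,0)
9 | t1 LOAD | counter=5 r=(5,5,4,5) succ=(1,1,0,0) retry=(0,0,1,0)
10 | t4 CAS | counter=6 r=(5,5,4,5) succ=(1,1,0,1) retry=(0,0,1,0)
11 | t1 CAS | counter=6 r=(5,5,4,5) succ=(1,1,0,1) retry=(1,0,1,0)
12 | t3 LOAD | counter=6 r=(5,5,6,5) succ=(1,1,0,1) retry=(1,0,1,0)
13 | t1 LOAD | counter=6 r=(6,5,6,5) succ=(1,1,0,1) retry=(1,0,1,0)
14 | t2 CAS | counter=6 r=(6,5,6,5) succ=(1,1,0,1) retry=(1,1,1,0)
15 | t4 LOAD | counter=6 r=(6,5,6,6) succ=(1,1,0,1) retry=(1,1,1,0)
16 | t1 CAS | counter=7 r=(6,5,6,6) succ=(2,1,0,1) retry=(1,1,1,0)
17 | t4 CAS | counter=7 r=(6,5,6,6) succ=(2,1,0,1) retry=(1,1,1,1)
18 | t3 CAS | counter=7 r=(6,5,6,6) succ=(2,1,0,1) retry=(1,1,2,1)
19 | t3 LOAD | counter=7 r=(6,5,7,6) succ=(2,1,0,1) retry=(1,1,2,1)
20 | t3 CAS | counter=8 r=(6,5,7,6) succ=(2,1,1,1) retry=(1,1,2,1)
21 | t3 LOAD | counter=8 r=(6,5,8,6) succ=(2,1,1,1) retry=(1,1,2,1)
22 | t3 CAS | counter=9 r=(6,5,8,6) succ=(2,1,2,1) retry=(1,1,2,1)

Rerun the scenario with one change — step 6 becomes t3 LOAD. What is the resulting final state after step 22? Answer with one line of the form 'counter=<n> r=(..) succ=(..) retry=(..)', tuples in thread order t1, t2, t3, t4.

(re-executing from step 6 with the substitution; state before step 6: counter=5 r=(4,3,4,0) succ=(1,1,0,0) retry=(0,0,0,0))
6 | t3 LOAD | counter=5 r=(4,3,5,0) succ=(1,1,0,0) retry=(0,0,0,0)
7 | t2 LOAD | counter=5 r=(4,5,5,0) succ=(1,1,0,0) retry=(0,0,0,0)
8 | t3 CAS | counter=6 r=(4,5,5,0) succ=(1,1,1,0) retry=(0,0,0,0)
9 | t1 LOAD | counter=6 r=(6,5,5,0) succ=(1,1,1,0) retry=(0,0,0,0)
10 | t4 CAS | counter=6 r=(6,5,5,0) succ=(1,1,1,0) retry=(0,0,0,1)
11 | t1 CAS | counter=7 r=(6,5,5,0) succ=(2,1,1,0) retry=(0,0,0,1)
12 | t3 LOAD | counter=7 r=(6,5,7,0) succ=(2,1,1,0) retry=(0,0,0,1)
13 | t1 LOAD | counter=7 r=(7,5,7,0) succ=(2,1,1,0) retry=(0,0,0,1)
14 | t2 CAS | counter=7 r=(7,5,7,0) succ=(2,1,1,0) retry=(0,1,0,1)
15 | t4 LOAD | counter=7 r=(7,5,7,7) succ=(2,1,1,0) retry=(0,1,0,1)
16 | t1 CAS | counter=8 r=(7,5,7,7) succ=(3,1,1,0) retry=(0,1,0,1)
17 | t4 CAS | counter=8 r=(7,5,7,7) succ=(3,1,1,0) retry=(0,1,0,2)
18 | t3 CAS | counter=8 r=(7,5,7,7) succ=(3,1,1,0) retry=(0,1,1,2)
19 | t3 LOAD | counter=8 r=(7,5,8,7) succ=(3,1,1,0) retry=(0,1,1,2)
20 | t3 CAS | counter=9 r=(7,5,8,7) succ=(3,1,2,0) retry=(0,1,1,2)
21 | t3 LOAD | counter=9 r=(7,5,9,7) succ=(3,1,2,0) retry=(0,1,1,2)
22 | t3 CAS | counter=10 r=(7,5,9,7) succ=(3,1,3,0) retry=(0,1,1,2)

counter=10 r=(7,5,9,7) succ=(3,1,3,0) retry=(0,1,1,2)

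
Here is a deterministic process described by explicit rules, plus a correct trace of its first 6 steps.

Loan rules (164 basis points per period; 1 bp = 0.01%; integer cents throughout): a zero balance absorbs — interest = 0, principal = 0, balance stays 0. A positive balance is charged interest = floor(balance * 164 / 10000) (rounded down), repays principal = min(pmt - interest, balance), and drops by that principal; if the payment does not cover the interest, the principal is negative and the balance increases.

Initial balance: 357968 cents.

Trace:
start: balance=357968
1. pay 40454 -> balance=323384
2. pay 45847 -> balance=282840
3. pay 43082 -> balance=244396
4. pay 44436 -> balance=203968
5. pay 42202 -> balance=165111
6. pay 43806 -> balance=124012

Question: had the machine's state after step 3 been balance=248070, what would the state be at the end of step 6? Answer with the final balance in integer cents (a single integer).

127870

state after step 3 := balance=248070
4. pay 44436 -> balance=207702
5. pay 42202 -> balance=168906
6. pay 43806 -> balance=127870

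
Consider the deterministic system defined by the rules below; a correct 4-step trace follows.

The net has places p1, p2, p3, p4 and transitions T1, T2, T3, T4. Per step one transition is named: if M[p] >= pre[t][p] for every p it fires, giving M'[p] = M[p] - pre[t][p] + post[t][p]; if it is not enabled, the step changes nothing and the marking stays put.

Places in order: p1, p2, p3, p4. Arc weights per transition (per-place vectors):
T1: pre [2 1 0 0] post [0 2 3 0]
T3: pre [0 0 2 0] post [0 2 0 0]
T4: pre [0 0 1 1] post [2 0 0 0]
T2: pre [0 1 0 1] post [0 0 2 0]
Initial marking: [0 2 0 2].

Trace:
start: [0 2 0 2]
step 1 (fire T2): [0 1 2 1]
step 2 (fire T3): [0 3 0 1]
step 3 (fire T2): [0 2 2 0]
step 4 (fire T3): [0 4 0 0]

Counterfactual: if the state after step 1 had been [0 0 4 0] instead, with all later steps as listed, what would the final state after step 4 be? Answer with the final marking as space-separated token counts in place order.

state after step 1 := [0 0 4 0]
step 2 (fire T3): [0 2 2 0]
step 3 (fire T2): [0 2 2 0]
step 4 (fire T3): [0 4 0 0]

0 4 0 0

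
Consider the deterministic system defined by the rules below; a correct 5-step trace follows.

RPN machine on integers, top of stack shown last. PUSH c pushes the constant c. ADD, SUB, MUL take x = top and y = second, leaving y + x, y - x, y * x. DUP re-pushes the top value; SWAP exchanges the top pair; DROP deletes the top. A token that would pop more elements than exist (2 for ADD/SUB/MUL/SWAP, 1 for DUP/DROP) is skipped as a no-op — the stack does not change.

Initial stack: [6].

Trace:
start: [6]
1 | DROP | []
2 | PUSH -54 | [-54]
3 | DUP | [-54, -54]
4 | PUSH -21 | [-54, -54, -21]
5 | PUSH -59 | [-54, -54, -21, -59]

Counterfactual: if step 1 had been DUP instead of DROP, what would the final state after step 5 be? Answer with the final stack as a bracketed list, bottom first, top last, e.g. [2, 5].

(re-executing from step 1 with the substitution; state before step 1: [6])
1 | DUP | [6, 6]
2 | PUSH -54 | [6, 6, -54]
3 | DUP | [6, 6, -54, -54]
4 | PUSH -21 | [6, 6, -54, -54, -21]
5 | PUSH -59 | [6, 6, -54, -54, -21, -59]

[6, 6, -54, -54, -21, -59]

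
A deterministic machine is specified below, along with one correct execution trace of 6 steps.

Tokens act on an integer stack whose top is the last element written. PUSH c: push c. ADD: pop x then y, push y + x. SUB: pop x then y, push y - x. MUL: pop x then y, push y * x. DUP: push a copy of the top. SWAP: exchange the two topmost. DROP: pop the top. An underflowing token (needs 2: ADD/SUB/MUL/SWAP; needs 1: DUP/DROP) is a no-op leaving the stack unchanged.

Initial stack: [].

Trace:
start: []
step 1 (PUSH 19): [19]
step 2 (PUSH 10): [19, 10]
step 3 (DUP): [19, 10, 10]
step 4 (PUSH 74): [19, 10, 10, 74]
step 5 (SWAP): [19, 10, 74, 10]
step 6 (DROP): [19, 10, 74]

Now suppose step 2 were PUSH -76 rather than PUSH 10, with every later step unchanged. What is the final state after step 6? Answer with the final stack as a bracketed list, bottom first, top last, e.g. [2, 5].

(re-executing from step 2 with the substitution; state before step 2: [19])
step 2 (PUSH -76): [19, -76]
step 3 (DUP): [19, -76, -76]
step 4 (PUSH 74): [19, -76, -76, 74]
step 5 (SWAP): [19, -76, 74, -76]
step 6 (DROP): [19, -76, 74]

[19, -76, 74]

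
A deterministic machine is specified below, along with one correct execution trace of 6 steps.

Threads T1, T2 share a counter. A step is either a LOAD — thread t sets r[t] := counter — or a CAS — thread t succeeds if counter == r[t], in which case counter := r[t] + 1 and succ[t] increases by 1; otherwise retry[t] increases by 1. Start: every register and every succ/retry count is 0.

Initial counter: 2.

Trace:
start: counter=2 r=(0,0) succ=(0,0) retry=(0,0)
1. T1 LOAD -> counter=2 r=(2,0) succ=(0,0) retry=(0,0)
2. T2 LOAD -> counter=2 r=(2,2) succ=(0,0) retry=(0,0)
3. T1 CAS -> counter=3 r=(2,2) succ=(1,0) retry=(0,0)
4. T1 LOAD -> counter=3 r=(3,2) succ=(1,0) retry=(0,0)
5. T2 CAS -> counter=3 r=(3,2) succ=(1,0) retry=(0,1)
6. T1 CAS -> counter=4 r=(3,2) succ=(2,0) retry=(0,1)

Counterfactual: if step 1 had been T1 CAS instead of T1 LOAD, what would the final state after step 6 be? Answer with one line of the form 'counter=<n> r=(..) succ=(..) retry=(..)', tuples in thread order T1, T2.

(re-executing from step 1 with the substitution; state before step 1: counter=2 r=(0,0) succ=(0,0) retry=(0,0))
1. T1 CAS -> counter=2 r=(0,0) succ=(0,0) retry=(1,0)
2. T2 LOAD -> counter=2 r=(0,2) succ=(0,0) retry=(1,0)
3. T1 CAS -> counter=2 r=(0,2) succ=(0,0) retry=(2,0)
4. T1 LOAD -> counter=2 r=(2,2) succ=(0,0) retry=(2,0)
5. T2 CAS -> counter=3 r=(2,2) succ=(0,1) retry=(2,0)
6. T1 CAS -> counter=3 r=(2,2) succ=(0,1) retry=(3,0)

counter=3 r=(2,2) succ=(0,1) retry=(3,0)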